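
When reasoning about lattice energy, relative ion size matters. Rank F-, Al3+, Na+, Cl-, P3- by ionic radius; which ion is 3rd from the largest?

Electron counts and nuclear charges: Al3+ (Z=13, 10 e⁻), Na+ (Z=11, 10 e⁻), F- (Z=9, 10 e⁻), Cl- (Z=17, 18 e⁻), P3- (Z=15, 18 e⁻). Al3+ < Na+ (isoelectronic, higher Z=13 is smaller); Na+ < F- (both 10 e⁻, Z=11>9); F- < Cl- (same group, 1 shell fewer); Cl- < P3- (isoelectronic, higher Z=17 is smaller).
Full ascending order: Al3+ < Na+ < F- < Cl- < P3-. Counting from the largest, position 3 is F-.

F-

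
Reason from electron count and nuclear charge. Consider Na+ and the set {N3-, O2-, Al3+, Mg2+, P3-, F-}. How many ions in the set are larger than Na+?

4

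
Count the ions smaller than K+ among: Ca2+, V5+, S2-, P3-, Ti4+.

Each ion has 18 electrons. The ranking follows nuclear charge in reverse — greater Z gives a smaller radius. V5+ (Z=23), Ti4+ (Z=22), Ca2+ (Z=20), K+ (Z=19), S2- (Z=16), P3- (Z=15).
Relative to K+, the ions that are smaller are V5+, Ti4+, Ca2+. That's 3.

3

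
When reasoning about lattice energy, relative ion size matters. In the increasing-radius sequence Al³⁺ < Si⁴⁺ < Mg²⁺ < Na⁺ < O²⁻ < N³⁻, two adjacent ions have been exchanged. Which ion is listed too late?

Si⁴⁺

The pair Al³⁺, Si⁴⁺ is the wrong way round — Si⁴⁺ and Al³⁺ share 10 electrons; the higher nuclear charge on Si (Z=14) contracts it more, so Si⁴⁺ < Al³⁺. All other adjacent pairs agree with periodic trends, so Si⁴⁺ is the misplaced ion.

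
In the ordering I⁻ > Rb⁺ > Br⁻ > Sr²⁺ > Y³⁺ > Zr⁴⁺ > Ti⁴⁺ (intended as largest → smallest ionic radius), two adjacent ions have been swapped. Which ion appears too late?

Br⁻

Check each adjacent pair. Rb⁺ and Br⁻ are reversed: Rb⁺ and Br⁻ share 36 electrons; the higher nuclear charge on Rb (Z=37) contracts it more, so Rb⁺ < Br⁻. No other neighbouring pair contradicts the periodic trends, so Br⁻ is the ion listed too late.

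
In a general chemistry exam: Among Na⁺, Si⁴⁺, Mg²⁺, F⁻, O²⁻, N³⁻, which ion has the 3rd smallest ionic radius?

Na⁺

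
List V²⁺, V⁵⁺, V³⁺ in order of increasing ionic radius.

These are all V ions. Removing more electrons (higher positive charge) pulls the remaining electrons in closer, so V⁵⁺ is smallest and V²⁺ is largest.

V⁵⁺ < V³⁺ < V²⁺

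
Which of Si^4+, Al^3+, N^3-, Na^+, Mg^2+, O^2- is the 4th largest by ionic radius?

Mg^2+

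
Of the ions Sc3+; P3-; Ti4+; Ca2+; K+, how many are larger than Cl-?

All of these have 18 electrons (isoelectronic). With the same electron cloud, the ion with the most protons pulls it in tightest. Nuclear charges: Ti4+ (Z=22), Sc3+ (Z=21), Ca2+ (Z=20), K+ (Z=19), Cl- (Z=17), P3- (Z=15). Highest Z is smallest.
Placing each against Cl-: smaller — Ti4+, Sc3+, Ca2+, K+; larger — P3-. Count: 1.

1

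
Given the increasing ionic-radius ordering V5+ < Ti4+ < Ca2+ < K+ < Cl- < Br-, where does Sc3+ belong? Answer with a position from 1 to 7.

3

V5+: 18 e⁻, Z=23, Ti4+: 18 e⁻, Z=22, Sc3+: 18 e⁻, Z=21, Ca2+: 18 e⁻, Z=20, K+: 18 e⁻, Z=19, Cl-: 18 e⁻, Z=17, Br-: 36 e⁻, Z=35. V5+ < Ti4+ (isoelectronic, higher Z=23 is smaller); Ti4+ < Sc3+ (isoelectronic, higher Z=22 is smaller); Sc3+ < Ca2+ (isoelectronic, higher Z=21 is smaller); Ca2+ < K+ (isoelectronic, higher Z=20 is smaller); K+ < Cl- (isoelectronic, higher Z=19 is smaller); Cl- < Br- (same group, 1 shell fewer).
Putting Sc3+ in gives V5+ < Ti4+ < Sc3+ < Ca2+ < K+ < Cl- < Br-; it lands at slot 3.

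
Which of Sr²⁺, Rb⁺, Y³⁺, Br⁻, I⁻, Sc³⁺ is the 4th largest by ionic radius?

Sr²⁺

First list Z and electron count for each: Sc³⁺: 18 e⁻, Z=21, Y³⁺: 36 e⁻, Z=39, Sr²⁺: 36 e⁻, Z=38, Rb⁺: 36 e⁻, Z=37, Br⁻: 36 e⁻, Z=35, I⁻: 54 e⁻, Z=53. Sc³⁺ < Y³⁺ (same group, period 4 vs 5); Y³⁺ < Sr²⁺ (both 36 e⁻, Z=39>38); Sr²⁺ < Rb⁺ (both 36 e⁻, Z=38>37); Rb⁺ < Br⁻ (both 36 e⁻, Z=37>35); Br⁻ < I⁻ (same group, 1 shell fewer).
That gives Sc³⁺ < Y³⁺ < Sr²⁺ < Rb⁺ < Br⁻ < I⁻. From the largest end, number 4 is Sr²⁺.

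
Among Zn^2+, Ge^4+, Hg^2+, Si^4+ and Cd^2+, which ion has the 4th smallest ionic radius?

Si^4+ has 10 e⁻ (Z=14), Ge^4+ has 28 e⁻ (Z=32), Zn^2+ has 28 e⁻ (Z=30), Cd^2+ has 46 e⁻ (Z=48), Hg^2+ has 78 e⁻ (Z=80). Si^4+ < Ge^4+ (same group, period 3 vs 4); Ge^4+ < Zn^2+ (both 28 e⁻, Z=32>30); Zn^2+ < Cd^2+ (same group, period 4 vs 5); Cd^2+ < Hg^2+ (same group, period 5 vs 6).
Full ascending order: Si^4+ < Ge^4+ < Zn^2+ < Cd^2+ < Hg^2+. Counting from the smallest, position 4 is Cd^2+.

Cd^2+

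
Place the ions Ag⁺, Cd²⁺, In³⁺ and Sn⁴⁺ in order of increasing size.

Sn⁴⁺ < In³⁺ < Cd²⁺ < Ag⁺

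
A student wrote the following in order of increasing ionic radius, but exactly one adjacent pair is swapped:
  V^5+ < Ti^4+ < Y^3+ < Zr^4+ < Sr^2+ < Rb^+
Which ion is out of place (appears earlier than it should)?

Y^3+

The pair Y^3+, Zr^4+ is the wrong way round — Zr^4+ and Y^3+ share 36 electrons; the higher nuclear charge on Zr (Z=40) contracts it more, so Zr^4+ < Y^3+. All other adjacent pairs agree with periodic trends, so Y^3+ is the misplaced ion.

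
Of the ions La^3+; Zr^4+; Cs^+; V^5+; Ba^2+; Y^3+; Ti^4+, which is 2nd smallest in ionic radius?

Ti^4+

Electron counts and nuclear charges: V^5+ (Z=23, 18 e⁻), Ti^4+ (Z=22, 18 e⁻), Zr^4+ (Z=40, 36 e⁻), Y^3+ (Z=39, 36 e⁻), La^3+ (Z=57, 54 e⁻), Ba^2+ (Z=56, 54 e⁻), Cs^+ (Z=55, 54 e⁻). V^5+ < Ti^4+ (isoelectronic, higher Z=23 is smaller); Ti^4+ < Zr^4+ (same group, period 4 vs 5); Zr^4+ < Y^3+ (isoelectronic, higher Z=40 is smaller); Y^3+ < La^3+ (same group, 1 shell fewer); La^3+ < Ba^2+ (both 54 e⁻, Z=57>56); Ba^2+ < Cs^+ (isoelectronic, higher Z=56 is smaller).
That gives V^5+ < Ti^4+ < Zr^4+ < Y^3+ < La^3+ < Ba^2+ < Cs^+. From the smallest end, number 2 is Ti^4+.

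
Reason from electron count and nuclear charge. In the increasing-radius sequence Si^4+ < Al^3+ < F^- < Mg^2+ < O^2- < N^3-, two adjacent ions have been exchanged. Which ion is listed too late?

Mg^2+

Check each adjacent pair. F^- and Mg^2+ are reversed: Mg^2+ and F^- share 10 electrons; the higher nuclear charge on Mg (Z=12) contracts it more, so Mg^2+ < F^-. No other neighbouring pair contradicts the periodic trends, so Mg^2+ is the ion listed too late.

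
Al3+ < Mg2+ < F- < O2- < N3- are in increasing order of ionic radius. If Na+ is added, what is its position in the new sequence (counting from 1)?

3

All of these have 10 electrons (isoelectronic). With the same electron cloud, the ion with the most protons pulls it in tightest. Nuclear charges: Al3+ (Z=13), Mg2+ (Z=12), Na+ (Z=11), F- (Z=9), O2- (Z=8), N3- (Z=7). Highest Z is smallest.
Merged order: Al3+ < Mg2+ < Na+ < F- < O2- < N3- — Na+ is number 3.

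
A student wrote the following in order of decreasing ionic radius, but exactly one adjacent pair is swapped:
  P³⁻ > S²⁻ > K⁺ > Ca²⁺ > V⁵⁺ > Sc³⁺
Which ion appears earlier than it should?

The pair V⁵⁺, Sc³⁺ is the wrong way round — both have 18 electrons but Z(V)=23 > Z(Sc)=21, so V⁵⁺ should be the smaller of the two. All other adjacent pairs agree with periodic trends, so V⁵⁺ is the misplaced ion.

V⁵⁺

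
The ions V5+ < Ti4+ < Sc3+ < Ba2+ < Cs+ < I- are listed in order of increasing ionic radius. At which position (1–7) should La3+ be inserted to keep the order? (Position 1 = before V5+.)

4

V5+ (Z=23, 18 e⁻), Ti4+ (Z=22, 18 e⁻), Sc3+ (Z=21, 18 e⁻), La3+ (Z=57, 54 e⁻), Ba2+ (Z=56, 54 e⁻), Cs+ (Z=55, 54 e⁻), I- (Z=53, 54 e⁻). V5+ < Ti4+ (isoelectronic, higher Z=23 is smaller); Ti4+ < Sc3+ (isoelectronic, higher Z=22 is smaller); Sc3+ < La3+ (same group, 2 shells fewer); La3+ < Ba2+ (isoelectronic, higher Z=57 is smaller); Ba2+ < Cs+ (both 54 e⁻, Z=56>55); Cs+ < I- (both 54 e⁻, Z=55>53).
The complete sequence is V5+ < Ti4+ < Sc3+ < La3+ < Ba2+ < Cs+ < I-. La3+ sits at position 4.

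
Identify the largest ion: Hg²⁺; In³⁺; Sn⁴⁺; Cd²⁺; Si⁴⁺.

Electron counts and nuclear charges: Si⁴⁺: 10 e⁻, Z=14, Sn⁴⁺: 46 e⁻, Z=50, In³⁺: 46 e⁻, Z=49, Cd²⁺: 46 e⁻, Z=48, Hg²⁺: 78 e⁻, Z=80. Si⁴⁺ < Sn⁴⁺ (same group, 2 shells fewer); Sn⁴⁺ < In³⁺ (both 46 e⁻, Z=50>49); In³⁺ < Cd²⁺ (isoelectronic, higher Z=49 is smaller); Cd²⁺ < Hg²⁺ (same group, period 5 vs 6).

Hg²⁺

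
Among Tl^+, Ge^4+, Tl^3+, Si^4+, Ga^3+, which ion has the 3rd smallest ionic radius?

First list Z and electron count for each: Si^4+: 10 e⁻, Z=14, Ge^4+: 28 e⁻, Z=32, Ga^3+: 28 e⁻, Z=31, Tl^3+: 78 e⁻, Z=81, Tl^+: 80 e⁻, Z=81. Si^4+ < Ge^4+ (same group, 1 shell fewer); Ge^4+ < Ga^3+ (both 28 e⁻, Z=32>31); Ga^3+ < Tl^3+ (same group, 2 shells fewer); Tl^3+ < Tl^+ (higher charge on the same element).
So the order is Si^4+ < Ge^4+ < Ga^3+ < Tl^3+ < Tl^+; the 3rd-smallest ion is Ga^3+.

Ga^3+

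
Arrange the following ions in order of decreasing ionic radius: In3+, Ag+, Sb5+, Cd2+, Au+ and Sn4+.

Au+ > Ag+ > Cd2+ > In3+ > Sn4+ > Sb5+

Sb5+ has 46 e⁻ (Z=51), Sn4+ has 46 e⁻ (Z=50), In3+ has 46 e⁻ (Z=49), Cd2+ has 46 e⁻ (Z=48), Ag+ has 46 e⁻ (Z=47), Au+ has 78 e⁻ (Z=79). Sb5+ < Sn4+ (isoelectronic, higher Z=51 is smaller); Sn4+ < In3+ (both 46 e⁻, Z=50>49); In3+ < Cd2+ (isoelectronic, higher Z=49 is smaller); Cd2+ < Ag+ (both 46 e⁻, Z=48>47); Ag+ < Au+ (same group, period 5 vs 6).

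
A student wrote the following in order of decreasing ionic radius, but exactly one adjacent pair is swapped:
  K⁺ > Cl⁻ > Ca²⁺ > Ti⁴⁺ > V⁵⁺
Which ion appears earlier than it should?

K⁺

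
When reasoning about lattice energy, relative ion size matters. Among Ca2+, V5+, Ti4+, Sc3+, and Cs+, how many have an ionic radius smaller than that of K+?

V5+ (Z=23, 18 e⁻), Ti4+ (Z=22, 18 e⁻), Sc3+ (Z=21, 18 e⁻), Ca2+ (Z=20, 18 e⁻), K+ (Z=19, 18 e⁻), Cs+ (Z=55, 54 e⁻). V5+ < Ti4+ (isoelectronic, higher Z=23 is smaller); Ti4+ < Sc3+ (both 18 e⁻, Z=22>21); Sc3+ < Ca2+ (both 18 e⁻, Z=21>20); Ca2+ < K+ (isoelectronic, higher Z=20 is smaller); K+ < Cs+ (same group, 2 shells fewer).
Placing each against K+: smaller — V5+, Ti4+, Sc3+, Ca2+; larger — Cs+. Count: 4.

4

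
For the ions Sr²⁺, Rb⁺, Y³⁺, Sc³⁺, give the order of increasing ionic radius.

Work out protons and electrons: Sc³⁺ has 18 e⁻ (Z=21), Y³⁺ has 36 e⁻ (Z=39), Sr²⁺ has 36 e⁻ (Z=38), Rb⁺ has 36 e⁻ (Z=37). Sc³⁺ < Y³⁺ (same group, 1 shell fewer); Y³⁺ < Sr²⁺ (both 36 e⁻, Z=39>38); Sr²⁺ < Rb⁺ (both 36 e⁻, Z=38>37).

Sc³⁺ < Y³⁺ < Sr²⁺ < Rb⁺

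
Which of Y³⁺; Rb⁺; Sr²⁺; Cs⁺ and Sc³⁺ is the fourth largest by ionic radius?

Work out protons and electrons: Sc³⁺: 18 e⁻, Z=21, Y³⁺: 36 e⁻, Z=39, Sr²⁺: 36 e⁻, Z=38, Rb⁺: 36 e⁻, Z=37, Cs⁺: 54 e⁻, Z=55. Sc³⁺ < Y³⁺ (same group, 1 shell fewer); Y³⁺ < Sr²⁺ (both 36 e⁻, Z=39>38); Sr²⁺ < Rb⁺ (both 36 e⁻, Z=38>37); Rb⁺ < Cs⁺ (same group, period 5 vs 6).
That gives Sc³⁺ < Y³⁺ < Sr²⁺ < Rb⁺ < Cs⁺. From the largest end, number 4 is Y³⁺.

Y³⁺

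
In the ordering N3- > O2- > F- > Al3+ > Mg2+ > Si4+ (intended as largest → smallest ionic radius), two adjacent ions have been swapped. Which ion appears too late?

Mg2+

Compare adjacent ions: they are isoelectronic (10 e⁻) and Al has more protons than Mg (13 vs 12), making Al3+ smaller — yet in this decreasing list Al3+ sits before Mg2+. Nothing else is reversed, so Mg2+ should move one place to the left.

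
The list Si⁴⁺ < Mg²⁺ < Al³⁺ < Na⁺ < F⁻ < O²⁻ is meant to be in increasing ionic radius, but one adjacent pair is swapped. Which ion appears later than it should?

Check each adjacent pair. Mg²⁺ and Al³⁺ are reversed: both have 10 electrons but Z(Al)=13 > Z(Mg)=12, so Al³⁺ should be the smaller of the two. No other neighbouring pair contradicts the periodic trends, so Al³⁺ is the ion listed too late.

Al³⁺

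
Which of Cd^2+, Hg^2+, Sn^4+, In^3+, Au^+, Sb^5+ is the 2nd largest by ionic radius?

Hg^2+

Tabulating Z and e⁻: Sb^5+ has 46 e⁻ (Z=51), Sn^4+ has 46 e⁻ (Z=50), In^3+ has 46 e⁻ (Z=49), Cd^2+ has 46 e⁻ (Z=48), Hg^2+ has 78 e⁻ (Z=80), Au^+ has 78 e⁻ (Z=79). Sb^5+ < Sn^4+ (both 46 e⁻, Z=51>50); Sn^4+ < In^3+ (both 46 e⁻, Z=50>49); In^3+ < Cd^2+ (isoelectronic, higher Z=49 is smaller); Cd^2+ < Hg^2+ (same group, period 5 vs 6); Hg^2+ < Au^+ (both 78 e⁻, Z=80>79).
So the order is Sb^5+ < Sn^4+ < In^3+ < Cd^2+ < Hg^2+ < Au^+; the 2nd-largest ion is Hg^2+.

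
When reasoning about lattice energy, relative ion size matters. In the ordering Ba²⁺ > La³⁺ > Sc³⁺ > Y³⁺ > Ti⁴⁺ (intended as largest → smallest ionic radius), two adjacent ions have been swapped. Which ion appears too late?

Y³⁺

The pair Sc³⁺, Y³⁺ is the wrong way round — both in group 3 with the same charge; Sc³⁺ (period 4) has the smaller radius. All other adjacent pairs agree with periodic trends, so Y³⁺ is the misplaced ion.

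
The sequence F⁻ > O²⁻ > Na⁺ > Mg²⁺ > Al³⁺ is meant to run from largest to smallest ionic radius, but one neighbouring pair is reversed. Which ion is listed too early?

Check each adjacent pair. F⁻ and O²⁻ are reversed: F⁻ and O²⁻ share 10 electrons; the higher nuclear charge on F (Z=9) contracts it more, so F⁻ < O²⁻. No other neighbouring pair contradicts the periodic trends, so F⁻ is the ion listed too early.

F⁻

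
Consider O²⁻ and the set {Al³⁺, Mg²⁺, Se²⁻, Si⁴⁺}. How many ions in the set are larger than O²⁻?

Work out protons and electrons: Si⁴⁺ has 10 e⁻ (Z=14), Al³⁺ has 10 e⁻ (Z=13), Mg²⁺ has 10 e⁻ (Z=12), O²⁻ has 10 e⁻ (Z=8), Se²⁻ has 36 e⁻ (Z=34). Si⁴⁺ < Al³⁺ (both 10 e⁻, Z=14>13); Al³⁺ < Mg²⁺ (isoelectronic, higher Z=13 is smaller); Mg²⁺ < O²⁻ (isoelectronic, higher Z=12 is smaller); O²⁻ < Se²⁻ (same group, 2 shells fewer).
Relative to O²⁻, the ions that are larger are Se²⁻. Count: 1.

1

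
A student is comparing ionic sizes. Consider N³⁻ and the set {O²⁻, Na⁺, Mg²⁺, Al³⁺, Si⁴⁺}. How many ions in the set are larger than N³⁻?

0

Each ion has 10 electrons. The ranking follows nuclear charge in reverse — greater Z gives a smaller radius. Si⁴⁺ (Z=14), Al³⁺ (Z=13), Mg²⁺ (Z=12), Na⁺ (Z=11), O²⁻ (Z=8), N³⁻ (Z=7).
Relative to N³⁻, the ions that are larger are none. Count: 0.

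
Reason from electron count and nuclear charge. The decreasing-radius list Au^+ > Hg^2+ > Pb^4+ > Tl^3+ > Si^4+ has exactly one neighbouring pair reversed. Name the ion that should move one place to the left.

The pair Pb^4+, Tl^3+ is the wrong way round — they are isoelectronic (78 e⁻) and Pb has more protons than Tl (82 vs 81), making Pb^4+ smaller. All other adjacent pairs agree with periodic trends, so Tl^3+ is the misplaced ion.

Tl^3+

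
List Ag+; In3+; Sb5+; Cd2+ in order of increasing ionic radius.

Sb5+ < In3+ < Cd2+ < Ag+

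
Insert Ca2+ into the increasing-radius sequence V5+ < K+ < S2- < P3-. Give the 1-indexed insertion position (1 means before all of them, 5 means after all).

2

These species are isoelectronic with 18 electrons. The only difference is the number of protons: V5+ (Z=23), Ca2+ (Z=20), K+ (Z=19), S2- (Z=16), P3- (Z=15). The strongest nuclear pull (V5+) gives the smallest ion.
The complete sequence is V5+ < Ca2+ < K+ < S2- < P3-. Ca2+ sits at position 2.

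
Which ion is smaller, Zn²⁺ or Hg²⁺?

Same group, same charge. Going down the group adds an extra shell of electrons, so the ion gets larger: Zn²⁺ is highest in the group and smallest.

Zn²⁺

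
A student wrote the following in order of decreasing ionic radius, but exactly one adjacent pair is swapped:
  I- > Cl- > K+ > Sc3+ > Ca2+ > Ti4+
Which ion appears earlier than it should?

Sc3+

The pair Sc3+, Ca2+ is the wrong way round — they are isoelectronic (18 e⁻) and Sc has more protons than Ca (21 vs 20), making Sc3+ smaller. All other adjacent pairs agree with periodic trends, so Sc3+ is the misplaced ion.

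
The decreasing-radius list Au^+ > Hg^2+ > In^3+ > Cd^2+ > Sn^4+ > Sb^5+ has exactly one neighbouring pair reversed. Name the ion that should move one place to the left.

Cd^2+

Compare adjacent ions: both have 46 electrons but Z(In)=49 > Z(Cd)=48, so In^3+ should be the smaller of the two — yet in this decreasing list In^3+ sits before Cd^2+. Nothing else is reversed, so Cd^2+ should move one place to the left.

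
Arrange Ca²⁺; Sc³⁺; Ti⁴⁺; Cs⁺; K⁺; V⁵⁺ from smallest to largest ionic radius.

Work out protons and electrons: V⁵⁺ (Z=23, 18 e⁻), Ti⁴⁺ (Z=22, 18 e⁻), Sc³⁺ (Z=21, 18 e⁻), Ca²⁺ (Z=20, 18 e⁻), K⁺ (Z=19, 18 e⁻), Cs⁺ (Z=55, 54 e⁻). V⁵⁺ < Ti⁴⁺ (isoelectronic, higher Z=23 is smaller); Ti⁴⁺ < Sc³⁺ (both 18 e⁻, Z=22>21); Sc³⁺ < Ca²⁺ (isoelectronic, higher Z=21 is smaller); Ca²⁺ < K⁺ (isoelectronic, higher Z=20 is smaller); K⁺ < Cs⁺ (same group, period 4 vs 6).

V⁵⁺ < Ti⁴⁺ < Sc³⁺ < Ca²⁺ < K⁺ < Cs⁺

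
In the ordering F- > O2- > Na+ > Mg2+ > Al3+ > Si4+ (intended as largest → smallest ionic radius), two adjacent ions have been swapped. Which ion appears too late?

Scanning neighbour by neighbour, only F-/O2- violates a trend: F- and O2- share 10 electrons; the higher nuclear charge on F (Z=9) contracts it more, so F- < O2-. That makes O2- the one sitting a position late relative to where it belongs.

O2-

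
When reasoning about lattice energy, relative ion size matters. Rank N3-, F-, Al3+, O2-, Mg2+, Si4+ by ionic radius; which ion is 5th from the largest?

Al3+

All of these have 10 electrons (isoelectronic). With the same electron cloud, the ion with the most protons pulls it in tightest. Nuclear charges: Si4+ (Z=14), Al3+ (Z=13), Mg2+ (Z=12), F- (Z=9), O2- (Z=8), N3- (Z=7). Highest Z is smallest.
That gives Si4+ < Al3+ < Mg2+ < F- < O2- < N3-. From the largest end, number 5 is Al3+.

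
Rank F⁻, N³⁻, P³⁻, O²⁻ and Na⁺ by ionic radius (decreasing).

Na⁺: 10 e⁻, Z=11, F⁻: 10 e⁻, Z=9, O²⁻: 10 e⁻, Z=8, N³⁻: 10 e⁻, Z=7, P³⁻: 18 e⁻, Z=15. Na⁺ < F⁻ (isoelectronic, higher Z=11 is smaller); F⁻ < O²⁻ (isoelectronic, higher Z=9 is smaller); O²⁻ < N³⁻ (isoelectronic, higher Z=8 is smaller); N³⁻ < P³⁻ (same group, 1 shell fewer).

P³⁻ > N³⁻ > O²⁻ > F⁻ > Na⁺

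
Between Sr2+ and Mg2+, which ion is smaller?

These ions sit in one column with identical charge. Each step down the periodic table adds a principal shell, increasing the radius.

Mg2+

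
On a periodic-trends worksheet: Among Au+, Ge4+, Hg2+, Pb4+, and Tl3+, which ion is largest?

Au+

Ge4+: 28 e⁻, Z=32, Pb4+: 78 e⁻, Z=82, Tl3+: 78 e⁻, Z=81, Hg2+: 78 e⁻, Z=80, Au+: 78 e⁻, Z=79. Ge4+ < Pb4+ (same group, 2 shells fewer); Pb4+ < Tl3+ (isoelectronic, higher Z=82 is smaller); Tl3+ < Hg2+ (both 78 e⁻, Z=81>80); Hg2+ < Au+ (isoelectronic, higher Z=80 is smaller).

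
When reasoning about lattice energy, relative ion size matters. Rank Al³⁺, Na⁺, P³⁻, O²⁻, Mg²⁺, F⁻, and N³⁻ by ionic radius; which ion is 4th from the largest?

F⁻

First list Z and electron count for each: Al³⁺ has 10 e⁻ (Z=13), Mg²⁺ has 10 e⁻ (Z=12), Na⁺ has 10 e⁻ (Z=11), F⁻ has 10 e⁻ (Z=9), O²⁻ has 10 e⁻ (Z=8), N³⁻ has 10 e⁻ (Z=7), P³⁻ has 18 e⁻ (Z=15). Al³⁺ < Mg²⁺ (isoelectronic, higher Z=13 is smaller); Mg²⁺ < Na⁺ (isoelectronic, higher Z=12 is smaller); Na⁺ < F⁻ (both 10 e⁻, Z=11>9); F⁻ < O²⁻ (both 10 e⁻, Z=9>8); O²⁻ < N³⁻ (both 10 e⁻, Z=8>7); N³⁻ < P³⁻ (same group, period 2 vs 3).
So the order is Al³⁺ < Mg²⁺ < Na⁺ < F⁻ < O²⁻ < N³⁻ < P³⁻; the 4th-largest ion is F⁻.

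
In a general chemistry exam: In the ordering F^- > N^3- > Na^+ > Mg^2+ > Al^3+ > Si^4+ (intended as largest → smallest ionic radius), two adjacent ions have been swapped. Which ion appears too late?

N^3-

Compare adjacent ions: they are isoelectronic (10 e⁻) and F has more protons than N (9 vs 7), making F^- smaller — yet in this decreasing list F^- sits before N^3-. Nothing else is reversed, so N^3- should move one place to the left.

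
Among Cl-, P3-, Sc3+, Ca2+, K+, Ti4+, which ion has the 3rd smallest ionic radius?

Ca2+

All of these have 18 electrons (isoelectronic). With the same electron cloud, the ion with the most protons pulls it in tightest. Nuclear charges: Ti4+ (Z=22), Sc3+ (Z=21), Ca2+ (Z=20), K+ (Z=19), Cl- (Z=17), P3- (Z=15). Highest Z is smallest.
Full ascending order: Ti4+ < Sc3+ < Ca2+ < K+ < Cl- < P3-. Counting from the smallest, position 3 is Ca2+.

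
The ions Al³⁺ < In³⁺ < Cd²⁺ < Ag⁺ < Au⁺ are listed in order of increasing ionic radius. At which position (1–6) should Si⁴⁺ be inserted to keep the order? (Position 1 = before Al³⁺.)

First list Z and electron count for each: Si⁴⁺ (Z=14, 10 e⁻), Al³⁺ (Z=13, 10 e⁻), In³⁺ (Z=49, 46 e⁻), Cd²⁺ (Z=48, 46 e⁻), Ag⁺ (Z=47, 46 e⁻), Au⁺ (Z=79, 78 e⁻). Si⁴⁺ < Al³⁺ (isoelectronic, higher Z=14 is smaller); Al³⁺ < In³⁺ (same group, period 3 vs 5); In³⁺ < Cd²⁺ (isoelectronic, higher Z=49 is smaller); Cd²⁺ < Ag⁺ (isoelectronic, higher Z=48 is smaller); Ag⁺ < Au⁺ (same group, period 5 vs 6).
Merged order: Si⁴⁺ < Al³⁺ < In³⁺ < Cd²⁺ < Ag⁺ < Au⁺ — Si⁴⁺ is number 1.

1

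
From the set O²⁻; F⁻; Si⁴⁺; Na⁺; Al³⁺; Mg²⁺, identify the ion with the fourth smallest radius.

Na⁺

These species are isoelectronic with 10 electrons. The only difference is the number of protons: Si⁴⁺ (Z=14), Al³⁺ (Z=13), Mg²⁺ (Z=12), Na⁺ (Z=11), F⁻ (Z=9), O²⁻ (Z=8). The strongest nuclear pull (Si⁴⁺) gives the smallest ion.
Full ascending order: Si⁴⁺ < Al³⁺ < Mg²⁺ < Na⁺ < F⁻ < O²⁻. Counting from the smallest, position 4 is Na⁺.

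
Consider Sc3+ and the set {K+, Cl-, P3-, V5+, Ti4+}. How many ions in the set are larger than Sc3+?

All of these have 18 electrons (isoelectronic). With the same electron cloud, the ion with the most protons pulls it in tightest. Nuclear charges: V5+ (Z=23), Ti4+ (Z=22), Sc3+ (Z=21), K+ (Z=19), Cl- (Z=17), P3- (Z=15). Highest Z is smallest.
Overall: V5+ < Ti4+ < Sc3+ < K+ < Cl- < P3-. Sc3+ has 2 below it and 3 above. So 3 are larger.

3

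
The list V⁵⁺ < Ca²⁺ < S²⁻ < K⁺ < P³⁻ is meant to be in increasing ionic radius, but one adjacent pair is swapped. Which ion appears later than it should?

The pair S²⁻, K⁺ is the wrong way round — both have 18 electrons but Z(K)=19 > Z(S)=16, so K⁺ should be the smaller of the two. All other adjacent pairs agree with periodic trends, so K⁺ is the misplaced ion.

K⁺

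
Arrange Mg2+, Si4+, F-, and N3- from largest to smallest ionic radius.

Each ion has 10 electrons. The ranking follows nuclear charge in reverse — greater Z gives a smaller radius. Si4+ (Z=14), Mg2+ (Z=12), F- (Z=9), N3- (Z=7).

N3- > F- > Mg2+ > Si4+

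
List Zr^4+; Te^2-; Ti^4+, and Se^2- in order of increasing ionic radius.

Ti^4+ < Zr^4+ < Se^2- < Te^2-

Tabulating Z and e⁻: Ti^4+ has 18 e⁻ (Z=22), Zr^4+ has 36 e⁻ (Z=40), Se^2- has 36 e⁻ (Z=34), Te^2- has 54 e⁻ (Z=52). Ti^4+ < Zr^4+ (same group, 1 shell fewer); Zr^4+ < Se^2- (both 36 e⁻, Z=40>34); Se^2- < Te^2- (same group, period 4 vs 5).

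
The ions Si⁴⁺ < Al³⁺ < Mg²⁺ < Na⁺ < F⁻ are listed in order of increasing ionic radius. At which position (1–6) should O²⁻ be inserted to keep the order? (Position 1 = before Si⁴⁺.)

6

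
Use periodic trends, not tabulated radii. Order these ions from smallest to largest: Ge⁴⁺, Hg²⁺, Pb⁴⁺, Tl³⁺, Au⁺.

Ge⁴⁺ < Pb⁴⁺ < Tl³⁺ < Hg²⁺ < Au⁺

First list Z and electron count for each: Ge⁴⁺ (Z=32, 28 e⁻), Pb⁴⁺ (Z=82, 78 e⁻), Tl³⁺ (Z=81, 78 e⁻), Hg²⁺ (Z=80, 78 e⁻), Au⁺ (Z=79, 78 e⁻). Ge⁴⁺ < Pb⁴⁺ (same group, 2 shells fewer); Pb⁴⁺ < Tl³⁺ (isoelectronic, higher Z=82 is smaller); Tl³⁺ < Hg²⁺ (isoelectronic, higher Z=81 is smaller); Hg²⁺ < Au⁺ (both 78 e⁻, Z=80>79).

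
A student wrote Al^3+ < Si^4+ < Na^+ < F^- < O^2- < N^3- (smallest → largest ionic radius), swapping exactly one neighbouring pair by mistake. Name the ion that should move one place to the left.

Si^4+

Scanning neighbour by neighbour, only Al^3+/Si^4+ violates a trend: both have 10 electrons but Z(Si)=14 > Z(Al)=13, so Si^4+ should be the smaller of the two. That makes Si^4+ the one sitting a position late relative to where it belongs.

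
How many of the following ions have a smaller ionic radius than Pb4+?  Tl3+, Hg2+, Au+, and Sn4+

Tabulating Z and e⁻: Sn4+: 46 e⁻, Z=50, Pb4+: 78 e⁻, Z=82, Tl3+: 78 e⁻, Z=81, Hg2+: 78 e⁻, Z=80, Au+: 78 e⁻, Z=79. Sn4+ < Pb4+ (same group, period 5 vs 6); Pb4+ < Tl3+ (both 78 e⁻, Z=82>81); Tl3+ < Hg2+ (isoelectronic, higher Z=81 is smaller); Hg2+ < Au+ (both 78 e⁻, Z=80>79).
Relative to Pb4+, the ions that are smaller are Sn4+. That's 1.

1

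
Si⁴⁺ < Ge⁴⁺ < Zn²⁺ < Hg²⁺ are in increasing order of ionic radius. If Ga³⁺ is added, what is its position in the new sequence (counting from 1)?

3

Si⁴⁺: 10 e⁻, Z=14, Ge⁴⁺: 28 e⁻, Z=32, Ga³⁺: 28 e⁻, Z=31, Zn²⁺: 28 e⁻, Z=30, Hg²⁺: 78 e⁻, Z=80. Si⁴⁺ < Ge⁴⁺ (same group, period 3 vs 4); Ge⁴⁺ < Ga³⁺ (isoelectronic, higher Z=32 is smaller); Ga³⁺ < Zn²⁺ (both 28 e⁻, Z=31>30); Zn²⁺ < Hg²⁺ (same group, period 4 vs 6).
With Ga³⁺ included the full order is Si⁴⁺ < Ge⁴⁺ < Ga³⁺ < Zn²⁺ < Hg²⁺, so it takes position 3.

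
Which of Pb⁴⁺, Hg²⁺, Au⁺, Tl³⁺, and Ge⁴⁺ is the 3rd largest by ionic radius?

Tl³⁺

First list Z and electron count for each: Ge⁴⁺ has 28 e⁻ (Z=32), Pb⁴⁺ has 78 e⁻ (Z=82), Tl³⁺ has 78 e⁻ (Z=81), Hg²⁺ has 78 e⁻ (Z=80), Au⁺ has 78 e⁻ (Z=79). Ge⁴⁺ < Pb⁴⁺ (same group, period 4 vs 6); Pb⁴⁺ < Tl³⁺ (both 78 e⁻, Z=82>81); Tl³⁺ < Hg²⁺ (isoelectronic, higher Z=81 is smaller); Hg²⁺ < Au⁺ (isoelectronic, higher Z=80 is smaller).
Full ascending order: Ge⁴⁺ < Pb⁴⁺ < Tl³⁺ < Hg²⁺ < Au⁺. Counting from the largest, position 3 is Tl³⁺.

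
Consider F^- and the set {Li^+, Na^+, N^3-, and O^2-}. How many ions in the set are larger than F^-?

Work out protons and electrons: Li^+: 2 e⁻, Z=3, Na^+: 10 e⁻, Z=11, F^-: 10 e⁻, Z=9, O^2-: 10 e⁻, Z=8, N^3-: 10 e⁻, Z=7. Li^+ < Na^+ (same group, period 2 vs 3); Na^+ < F^- (both 10 e⁻, Z=11>9); F^- < O^2- (both 10 e⁻, Z=9>8); O^2- < N^3- (both 10 e⁻, Z=8>7).
Relative to F^-, the ions that are larger are O^2-, N^3-. Count: 2.

2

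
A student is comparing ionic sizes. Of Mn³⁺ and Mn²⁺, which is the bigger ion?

Mn²⁺

For a single element, ionic radius drops as positive charge rises — Mn³⁺ < Mn²⁺.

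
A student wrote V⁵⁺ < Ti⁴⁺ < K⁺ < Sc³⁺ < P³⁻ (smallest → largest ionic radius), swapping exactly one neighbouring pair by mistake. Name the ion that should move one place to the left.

Sc³⁺

Compare adjacent ions: they are isoelectronic (18 e⁻) and Sc has more protons than K (21 vs 19), making Sc³⁺ smaller — yet in this increasing list K⁺ sits before Sc³⁺. Nothing else is reversed, so Sc³⁺ should move one place to the left.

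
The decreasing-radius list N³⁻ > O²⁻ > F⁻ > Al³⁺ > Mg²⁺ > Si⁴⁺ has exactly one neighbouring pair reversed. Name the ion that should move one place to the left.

Mg²⁺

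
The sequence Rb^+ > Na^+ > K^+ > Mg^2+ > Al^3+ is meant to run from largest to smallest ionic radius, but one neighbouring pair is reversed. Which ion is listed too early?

Compare adjacent ions: both in group 1 with the same charge; Na^+ (period 3) has the smaller radius — yet in this decreasing list Na^+ sits before K^+. Nothing else is reversed, so Na^+ should move one place to the right.

Na^+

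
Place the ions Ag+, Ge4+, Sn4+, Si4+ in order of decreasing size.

Electron counts and nuclear charges: Si4+ (Z=14, 10 e⁻), Ge4+ (Z=32, 28 e⁻), Sn4+ (Z=50, 46 e⁻), Ag+ (Z=47, 46 e⁻). Si4+ < Ge4+ (same group, 1 shell fewer); Ge4+ < Sn4+ (same group, period 4 vs 5); Sn4+ < Ag+ (both 46 e⁻, Z=50>47).

Ag+ > Sn4+ > Ge4+ > Si4+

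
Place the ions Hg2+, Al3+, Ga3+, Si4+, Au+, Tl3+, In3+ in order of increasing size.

Si4+ has 10 e⁻ (Z=14), Al3+ has 10 e⁻ (Z=13), Ga3+ has 28 e⁻ (Z=31), In3+ has 46 e⁻ (Z=49), Tl3+ has 78 e⁻ (Z=81), Hg2+ has 78 e⁻ (Z=80), Au+ has 78 e⁻ (Z=79). Si4+ < Al3+ (both 10 e⁻, Z=14>13); Al3+ < Ga3+ (same group, period 3 vs 4); Ga3+ < In3+ (same group, 1 shell fewer); In3+ < Tl3+ (same group, period 5 vs 6); Tl3+ < Hg2+ (both 78 e⁻, Z=81>80); Hg2+ < Au+ (isoelectronic, higher Z=80 is smaller).

Si4+ < Al3+ < Ga3+ < In3+ < Tl3+ < Hg2+ < Au+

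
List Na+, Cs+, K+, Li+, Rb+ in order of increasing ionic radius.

Li+ < Na+ < K+ < Rb+ < Cs+

All are in the same group with charge +1. Radius grows down the group as n (the outermost shell) increases.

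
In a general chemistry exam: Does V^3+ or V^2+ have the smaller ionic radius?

Same element, different charge: the more highly charged cation has fewer electrons and a greater effective nuclear charge per electron, making V^3+ the smallest.

V^3+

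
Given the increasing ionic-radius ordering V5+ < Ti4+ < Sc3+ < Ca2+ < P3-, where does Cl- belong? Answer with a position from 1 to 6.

Each ion has 18 electrons. The ranking follows nuclear charge in reverse — greater Z gives a smaller radius. V5+ (Z=23), Ti4+ (Z=22), Sc3+ (Z=21), Ca2+ (Z=20), Cl- (Z=17), P3- (Z=15).
The complete sequence is V5+ < Ti4+ < Sc3+ < Ca2+ < Cl- < P3-. Cl- sits at position 5.

5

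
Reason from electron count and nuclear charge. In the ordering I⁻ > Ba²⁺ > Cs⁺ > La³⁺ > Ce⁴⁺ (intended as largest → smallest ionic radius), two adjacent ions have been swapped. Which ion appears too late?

The pair Ba²⁺, Cs⁺ is the wrong way round — they are isoelectronic (54 e⁻) and Ba has more protons than Cs (56 vs 55), making Ba²⁺ smaller. All other adjacent pairs agree with periodic trends, so Cs⁺ is the misplaced ion.

Cs⁺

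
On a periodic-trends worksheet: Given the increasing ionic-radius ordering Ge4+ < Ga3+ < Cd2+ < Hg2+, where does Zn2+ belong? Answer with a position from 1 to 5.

3

Tabulating Z and e⁻: Ge4+ (Z=32, 28 e⁻), Ga3+ (Z=31, 28 e⁻), Zn2+ (Z=30, 28 e⁻), Cd2+ (Z=48, 46 e⁻), Hg2+ (Z=80, 78 e⁻). Ge4+ < Ga3+ (both 28 e⁻, Z=32>31); Ga3+ < Zn2+ (both 28 e⁻, Z=31>30); Zn2+ < Cd2+ (same group, period 4 vs 5); Cd2+ < Hg2+ (same group, 1 shell fewer).
The complete sequence is Ge4+ < Ga3+ < Zn2+ < Cd2+ < Hg2+. Zn2+ sits at position 3.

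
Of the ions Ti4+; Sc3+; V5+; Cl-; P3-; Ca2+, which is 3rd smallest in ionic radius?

Sc3+

Each ion has 18 electrons. The ranking follows nuclear charge in reverse — greater Z gives a smaller radius. V5+ (Z=23), Ti4+ (Z=22), Sc3+ (Z=21), Ca2+ (Z=20), Cl- (Z=17), P3- (Z=15).
Full ascending order: V5+ < Ti4+ < Sc3+ < Ca2+ < Cl- < P3-. Counting from the smallest, position 3 is Sc3+.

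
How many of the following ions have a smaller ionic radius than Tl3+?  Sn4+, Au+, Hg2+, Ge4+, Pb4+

3

First list Z and electron count for each: Ge4+: 28 e⁻, Z=32, Sn4+: 46 e⁻, Z=50, Pb4+: 78 e⁻, Z=82, Tl3+: 78 e⁻, Z=81, Hg2+: 78 e⁻, Z=80, Au+: 78 e⁻, Z=79. Ge4+ < Sn4+ (same group, 1 shell fewer); Sn4+ < Pb4+ (same group, period 5 vs 6); Pb4+ < Tl3+ (isoelectronic, higher Z=82 is smaller); Tl3+ < Hg2+ (both 78 e⁻, Z=81>80); Hg2+ < Au+ (isoelectronic, higher Z=80 is smaller).
Placing each against Tl3+: smaller — Ge4+, Sn4+, Pb4+; larger — Hg2+, Au+. So 3 are smaller.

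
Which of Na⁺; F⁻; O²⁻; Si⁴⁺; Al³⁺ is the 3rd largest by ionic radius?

Na⁺

These species are isoelectronic with 10 electrons. The only difference is the number of protons: Si⁴⁺ (Z=14), Al³⁺ (Z=13), Na⁺ (Z=11), F⁻ (Z=9), O²⁻ (Z=8). The strongest nuclear pull (Si⁴⁺) gives the smallest ion.
Ordering: Si⁴⁺ < Al³⁺ < Na⁺ < F⁻ < O²⁻. The 3rd largest is Na⁺.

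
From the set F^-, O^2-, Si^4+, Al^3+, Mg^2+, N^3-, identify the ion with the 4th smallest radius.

F^-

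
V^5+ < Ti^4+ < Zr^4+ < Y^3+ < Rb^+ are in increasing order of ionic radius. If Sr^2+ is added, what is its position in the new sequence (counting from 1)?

5

First list Z and electron count for each: V^5+: 18 e⁻, Z=23, Ti^4+: 18 e⁻, Z=22, Zr^4+: 36 e⁻, Z=40, Y^3+: 36 e⁻, Z=39, Sr^2+: 36 e⁻, Z=38, Rb^+: 36 e⁻, Z=37. V^5+ < Ti^4+ (both 18 e⁻, Z=23>22); Ti^4+ < Zr^4+ (same group, 1 shell fewer); Zr^4+ < Y^3+ (both 36 e⁻, Z=40>39); Y^3+ < Sr^2+ (both 36 e⁻, Z=39>38); Sr^2+ < Rb^+ (isoelectronic, higher Z=38 is smaller).
Merged order: V^5+ < Ti^4+ < Zr^4+ < Y^3+ < Sr^2+ < Rb^+ — Sr^2+ is number 5.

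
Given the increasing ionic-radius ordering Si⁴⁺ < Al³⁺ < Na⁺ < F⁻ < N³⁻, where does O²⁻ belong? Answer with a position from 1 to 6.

5

Each ion has 10 electrons. The ranking follows nuclear charge in reverse — greater Z gives a smaller radius. Si⁴⁺ (Z=14), Al³⁺ (Z=13), Na⁺ (Z=11), F⁻ (Z=9), O²⁻ (Z=8), N³⁻ (Z=7).
Putting O²⁻ in gives Si⁴⁺ < Al³⁺ < Na⁺ < F⁻ < O²⁻ < N³⁻; it lands at slot 5.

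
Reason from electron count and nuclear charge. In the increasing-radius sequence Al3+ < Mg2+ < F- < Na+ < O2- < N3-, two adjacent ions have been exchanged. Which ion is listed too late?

Na+

The pair F-, Na+ is the wrong way round — they are isoelectronic (10 e⁻) and Na has more protons than F (11 vs 9), making Na+ smaller. All other adjacent pairs agree with periodic trends, so Na+ is the misplaced ion.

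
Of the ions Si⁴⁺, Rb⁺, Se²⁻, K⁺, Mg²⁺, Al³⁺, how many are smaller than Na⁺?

3

Tabulating Z and e⁻: Si⁴⁺: 10 e⁻, Z=14, Al³⁺: 10 e⁻, Z=13, Mg²⁺: 10 e⁻, Z=12, Na⁺: 10 e⁻, Z=11, K⁺: 18 e⁻, Z=19, Rb⁺: 36 e⁻, Z=37, Se²⁻: 36 e⁻, Z=34. Si⁴⁺ < Al³⁺ (isoelectronic, higher Z=14 is smaller); Al³⁺ < Mg²⁺ (both 10 e⁻, Z=13>12); Mg²⁺ < Na⁺ (both 10 e⁻, Z=12>11); Na⁺ < K⁺ (same group, 1 shell fewer); K⁺ < Rb⁺ (same group, 1 shell fewer); Rb⁺ < Se²⁻ (isoelectronic, higher Z=37 is smaller).
Ordering all of them (including Na⁺) by radius gives Si⁴⁺ < Al³⁺ < Mg²⁺ < Na⁺ < K⁺ < Rb⁺ < Se²⁻. So 3 are smaller.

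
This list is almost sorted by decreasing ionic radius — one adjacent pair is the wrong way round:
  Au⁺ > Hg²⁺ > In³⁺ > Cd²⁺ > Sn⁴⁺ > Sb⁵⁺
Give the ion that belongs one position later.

Scanning neighbour by neighbour, only In³⁺/Cd²⁺ violates a trend: In³⁺ and Cd²⁺ share 46 electrons; the higher nuclear charge on In (Z=49) contracts it more, so In³⁺ < Cd²⁺. That makes In³⁺ the one sitting a position early relative to where it belongs.

In³⁺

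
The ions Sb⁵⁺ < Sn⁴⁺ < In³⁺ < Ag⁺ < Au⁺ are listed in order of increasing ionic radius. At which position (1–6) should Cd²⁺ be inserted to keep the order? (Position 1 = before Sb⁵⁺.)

Tabulating Z and e⁻: Sb⁵⁺ (Z=51, 46 e⁻), Sn⁴⁺ (Z=50, 46 e⁻), In³⁺ (Z=49, 46 e⁻), Cd²⁺ (Z=48, 46 e⁻), Ag⁺ (Z=47, 46 e⁻), Au⁺ (Z=79, 78 e⁻). Sb⁵⁺ < Sn⁴⁺ (isoelectronic, higher Z=51 is smaller); Sn⁴⁺ < In³⁺ (isoelectronic, higher Z=50 is smaller); In³⁺ < Cd²⁺ (isoelectronic, higher Z=49 is smaller); Cd²⁺ < Ag⁺ (isoelectronic, higher Z=48 is smaller); Ag⁺ < Au⁺ (same group, 1 shell fewer).
Merged order: Sb⁵⁺ < Sn⁴⁺ < In³⁺ < Cd²⁺ < Ag⁺ < Au⁺ — Cd²⁺ is number 4.

4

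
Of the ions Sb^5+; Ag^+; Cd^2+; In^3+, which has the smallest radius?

Sb^5+

These species are isoelectronic with 46 electrons. The only difference is the number of protons: Sb^5+ (Z=51), In^3+ (Z=49), Cd^2+ (Z=48), Ag^+ (Z=47). The strongest nuclear pull (Sb^5+) gives the smallest ion.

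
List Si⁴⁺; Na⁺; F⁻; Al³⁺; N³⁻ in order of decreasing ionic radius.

N³⁻ > F⁻ > Na⁺ > Al³⁺ > Si⁴⁺

All of these have 10 electrons (isoelectronic). With the same electron cloud, the ion with the most protons pulls it in tightest. Nuclear charges: Si⁴⁺ (Z=14), Al³⁺ (Z=13), Na⁺ (Z=11), F⁻ (Z=9), N³⁻ (Z=7). Highest Z is smallest.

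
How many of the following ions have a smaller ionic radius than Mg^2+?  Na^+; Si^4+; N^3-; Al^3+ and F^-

2

These species are isoelectronic with 10 electrons. The only difference is the number of protons: Si^4+ (Z=14), Al^3+ (Z=13), Mg^2+ (Z=12), Na^+ (Z=11), F^- (Z=9), N^3- (Z=7). The strongest nuclear pull (Si^4+) gives the smallest ion.
Ordering all of them (including Mg^2+) by radius gives Si^4+ < Al^3+ < Mg^2+ < Na^+ < F^- < N^3-. Count: 2.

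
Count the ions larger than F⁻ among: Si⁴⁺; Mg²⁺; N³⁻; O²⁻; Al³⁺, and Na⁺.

2

All of these have 10 electrons (isoelectronic). With the same electron cloud, the ion with the most protons pulls it in tightest. Nuclear charges: Si⁴⁺ (Z=14), Al³⁺ (Z=13), Mg²⁺ (Z=12), Na⁺ (Z=11), F⁻ (Z=9), O²⁻ (Z=8), N³⁻ (Z=7). Highest Z is smallest.
Placing each against F⁻: smaller — Si⁴⁺, Al³⁺, Mg²⁺, Na⁺; larger — O²⁻, N³⁻. So 2 are larger.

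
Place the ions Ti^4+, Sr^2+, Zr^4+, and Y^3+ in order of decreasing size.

Sr^2+ > Y^3+ > Zr^4+ > Ti^4+

Ti^4+: 18 e⁻, Z=22, Zr^4+: 36 e⁻, Z=40, Y^3+: 36 e⁻, Z=39, Sr^2+: 36 e⁻, Z=38. Ti^4+ < Zr^4+ (same group, 1 shell fewer); Zr^4+ < Y^3+ (both 36 e⁻, Z=40>39); Y^3+ < Sr^2+ (isoelectronic, higher Z=39 is smaller).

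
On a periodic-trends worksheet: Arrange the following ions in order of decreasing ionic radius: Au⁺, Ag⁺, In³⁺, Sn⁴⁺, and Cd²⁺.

Tabulating Z and e⁻: Sn⁴⁺: 46 e⁻, Z=50, In³⁺: 46 e⁻, Z=49, Cd²⁺: 46 e⁻, Z=48, Ag⁺: 46 e⁻, Z=47, Au⁺: 78 e⁻, Z=79. Sn⁴⁺ < In³⁺ (isoelectronic, higher Z=50 is smaller); In³⁺ < Cd²⁺ (both 46 e⁻, Z=49>48); Cd²⁺ < Ag⁺ (both 46 e⁻, Z=48>47); Ag⁺ < Au⁺ (same group, 1 shell fewer).

Au⁺ > Ag⁺ > Cd²⁺ > In³⁺ > Sn⁴⁺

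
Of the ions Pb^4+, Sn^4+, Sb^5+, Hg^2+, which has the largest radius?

Hg^2+

Work out protons and electrons: Sb^5+ has 46 e⁻ (Z=51), Sn^4+ has 46 e⁻ (Z=50), Pb^4+ has 78 e⁻ (Z=82), Hg^2+ has 78 e⁻ (Z=80). Sb^5+ < Sn^4+ (isoelectronic, higher Z=51 is smaller); Sn^4+ < Pb^4+ (same group, period 5 vs 6); Pb^4+ < Hg^2+ (both 78 e⁻, Z=82>80).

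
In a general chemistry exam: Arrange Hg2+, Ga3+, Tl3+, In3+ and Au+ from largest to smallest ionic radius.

Au+ > Hg2+ > Tl3+ > In3+ > Ga3+

Work out protons and electrons: Ga3+ has 28 e⁻ (Z=31), In3+ has 46 e⁻ (Z=49), Tl3+ has 78 e⁻ (Z=81), Hg2+ has 78 e⁻ (Z=80), Au+ has 78 e⁻ (Z=79). Ga3+ < In3+ (same group, 1 shell fewer); In3+ < Tl3+ (same group, period 5 vs 6); Tl3+ < Hg2+ (isoelectronic, higher Z=81 is smaller); Hg2+ < Au+ (both 78 e⁻, Z=80>79).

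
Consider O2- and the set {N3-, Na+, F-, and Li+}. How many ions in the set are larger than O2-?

1

Work out protons and electrons: Li+: 2 e⁻, Z=3, Na+: 10 e⁻, Z=11, F-: 10 e⁻, Z=9, O2-: 10 e⁻, Z=8, N3-: 10 e⁻, Z=7. Li+ < Na+ (same group, period 2 vs 3); Na+ < F- (isoelectronic, higher Z=11 is smaller); F- < O2- (isoelectronic, higher Z=9 is smaller); O2- < N3- (both 10 e⁻, Z=8>7).
Relative to O2-, the ions that are larger are N3-. That's 1.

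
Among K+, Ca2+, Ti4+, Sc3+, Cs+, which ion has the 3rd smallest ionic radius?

Electron counts and nuclear charges: Ti4+ (Z=22, 18 e⁻), Sc3+ (Z=21, 18 e⁻), Ca2+ (Z=20, 18 e⁻), K+ (Z=19, 18 e⁻), Cs+ (Z=55, 54 e⁻). Ti4+ < Sc3+ (isoelectronic, higher Z=22 is smaller); Sc3+ < Ca2+ (both 18 e⁻, Z=21>20); Ca2+ < K+ (isoelectronic, higher Z=20 is smaller); K+ < Cs+ (same group, period 4 vs 6).
That gives Ti4+ < Sc3+ < Ca2+ < K+ < Cs+. From the smallest end, number 3 is Ca2+.

Ca2+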